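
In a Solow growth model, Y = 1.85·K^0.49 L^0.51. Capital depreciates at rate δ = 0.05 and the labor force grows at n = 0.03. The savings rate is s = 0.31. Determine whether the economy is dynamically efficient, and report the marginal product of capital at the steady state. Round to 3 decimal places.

dynamically efficient; MPK ≈ 0.126

Capital per worker breaks even when investment replaces (n + δ)·k; here n + δ = 0.08.
Steady-state k*: s·A·k^0.49 = 0.08·k gives k* = (0.31·1.85/0.08)^(1/0.51) ≈ 47.5708.
MPK = 0.49·1.85·47.5708^(-0.51) ≈ 0.1265.
MPK > n+δ = 0.08, so the economy is dynamically efficient (under-saving).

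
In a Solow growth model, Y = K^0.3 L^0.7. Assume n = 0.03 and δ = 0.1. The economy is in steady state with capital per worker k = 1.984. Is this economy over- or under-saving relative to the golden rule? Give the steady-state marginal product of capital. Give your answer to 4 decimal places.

under-saving; MPK ≈ 0.1857

Capital per worker breaks even when investment replaces (n + δ)·k; here n + δ = 0.13.
MPK = 0.3·k^(0.3−1) = 0.3·1.984^(-0.7) ≈ 0.1857.
MPK > 0.13, so the economy is dynamically efficient (under-saving).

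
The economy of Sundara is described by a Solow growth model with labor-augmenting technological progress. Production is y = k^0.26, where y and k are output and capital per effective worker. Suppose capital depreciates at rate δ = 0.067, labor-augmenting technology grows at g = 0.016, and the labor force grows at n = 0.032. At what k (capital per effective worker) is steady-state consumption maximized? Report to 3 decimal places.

Capital per effective worker breaks even when investment replaces (n + g + δ)·k; here n + g + δ = 0.115.
Maximizing c = f(k) − (n+g+δ)·k gives f'(k) = n+g+δ, i.e. 0.26·k^(0.26−1) = 0.115, so k_gold = (0.26/0.115)^(1/0.74) ≈ 3.0113.

k_gold ≈ 3.011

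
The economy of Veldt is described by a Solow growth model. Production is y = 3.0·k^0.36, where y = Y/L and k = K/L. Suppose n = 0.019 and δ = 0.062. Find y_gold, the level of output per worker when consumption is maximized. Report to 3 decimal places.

Break-even investment rate: n + δ = 0.019 + 0.062 = 0.081.
Maximizing c = f(k) − (n+δ)·k gives f'(k) = n+δ, i.e. 0.36·3.0·k^(0.36−1) = 0.081, so k_gold = (0.36·3.0/0.081)^(1/0.64) ≈ 57.2423.
Output: y_gold = 3.0·k_gold^0.36 = 3.0·57.2423^0.36 ≈ 12.8795.

y_gold ≈ 12.880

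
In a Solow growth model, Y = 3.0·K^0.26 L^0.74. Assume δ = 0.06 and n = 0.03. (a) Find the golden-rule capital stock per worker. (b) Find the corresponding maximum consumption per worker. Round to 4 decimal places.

Break-even investment rate: n + δ = 0.03 + 0.06 = 0.09.
Maximizing c = f(k) − (n+δ)·k gives f'(k) = n+δ, i.e. 0.26·3.0·k^(0.26−1) = 0.09, so k_gold = (0.26·3.0/0.09)^(1/0.74) ≈ 18.5083.
y_gold = 3.0·18.5083^0.26 ≈ 6.4067; c_gold = y_gold − 0.09·k_gold ≈ 4.7410.

(a) k_gold ≈ 18.5083; (b) c_gold ≈ 4.7410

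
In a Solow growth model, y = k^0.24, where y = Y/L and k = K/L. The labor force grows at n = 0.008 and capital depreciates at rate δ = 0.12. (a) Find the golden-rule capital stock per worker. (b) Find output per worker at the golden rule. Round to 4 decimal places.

(a) k_gold ≈ 2.2867; (b) y_gold ≈ 1.2196

Capital per worker breaks even when investment replaces (n + δ)·k; here n + δ = 0.128.
Maximizing c = f(k) − (n+δ)·k gives f'(k) = n+δ, i.e. 0.24·k^(0.24−1) = 0.128, so k_gold = (0.24/0.128)^(1/0.76) ≈ 2.2867.
y_gold = 2.2867^0.24 ≈ 1.2196.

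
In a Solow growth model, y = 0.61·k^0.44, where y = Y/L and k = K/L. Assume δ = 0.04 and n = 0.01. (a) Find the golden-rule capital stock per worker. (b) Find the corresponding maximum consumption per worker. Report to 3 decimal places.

n + δ = 0.01 + 0.04 = 0.05.
Maximizing c = f(k) − (n+δ)·k gives f'(k) = n+δ, i.e. 0.44·0.61·k^(0.44−1) = 0.05, so k_gold = (0.44·0.61/0.05)^(1/0.56) ≈ 20.1019.
y_gold = 0.61·20.1019^0.44 ≈ 2.2843; c_gold = y_gold − 0.05·k_gold ≈ 1.2792.

(a) k_gold ≈ 20.102; (b) c_gold ≈ 1.279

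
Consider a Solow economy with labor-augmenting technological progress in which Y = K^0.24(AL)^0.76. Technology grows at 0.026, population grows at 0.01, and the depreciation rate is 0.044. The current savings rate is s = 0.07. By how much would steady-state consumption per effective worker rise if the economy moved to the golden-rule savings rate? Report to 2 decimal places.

Δc ≈ 0.18

Capital per effective worker breaks even when investment replaces (n + g + δ)·k; here n + g + δ = 0.08.
Current steady state (s = 0.07): k* = (0.07/0.08)^(1/0.76) ≈ 0.8389, y* = 0.8389^0.24 ≈ 0.9587, c* = (1−0.07)·0.9587 ≈ 0.8916.
Setting f'(k) = n+g+δ gives 0.24·k^(0.24−1) = 0.08, hence k_gold = (0.24/0.08)^(1/0.76) ≈ 4.2442.
y_gold = 4.2442^0.24 ≈ 1.4147, c_gold = y_gold − 0.08·k_gold ≈ 1.0752.
Gain: Δc = 1.0752 − 0.8916 ≈ 0.1836.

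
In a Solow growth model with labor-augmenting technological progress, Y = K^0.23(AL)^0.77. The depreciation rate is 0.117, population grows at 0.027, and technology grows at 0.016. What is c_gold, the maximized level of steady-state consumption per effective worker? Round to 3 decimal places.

n + g + δ = 0.027 + 0.016 + 0.117 = 0.16.
At the golden rule the marginal product of capital equals n+g+δ: 0.23·k^(0.23−1) = 0.16. Solving, k_gold = (0.23/0.16)^(1/0.77) ≈ 1.6021.
y_gold = 1.6021^0.23 ≈ 1.1145.
c_gold = y_gold − (n+g+δ)·k_gold = 1.1145 − 0.16·1.6021 ≈ 0.8582.

c_gold ≈ 0.858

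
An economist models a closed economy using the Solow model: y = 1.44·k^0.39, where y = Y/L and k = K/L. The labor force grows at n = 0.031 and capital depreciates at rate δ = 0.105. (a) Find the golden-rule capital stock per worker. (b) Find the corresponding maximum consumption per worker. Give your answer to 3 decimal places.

(a) k_gold ≈ 10.225; (b) c_gold ≈ 2.175

n + δ = 0.031 + 0.105 = 0.136.
Golden rule sets MPK = n+δ: 0.39·1.44·k^(0.39−1) = 0.136, so k_gold = (0.39·1.44/0.136)^(1/0.61) ≈ 10.2248.
y_gold = 1.44·10.2248^0.39 ≈ 3.5656; c_gold = y_gold − 0.136·k_gold ≈ 2.1750.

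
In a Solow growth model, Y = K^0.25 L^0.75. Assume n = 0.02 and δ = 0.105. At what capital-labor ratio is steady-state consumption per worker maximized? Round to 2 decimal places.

k_gold ≈ 2.52

Break-even investment rate: n + δ = 0.02 + 0.105 = 0.125.
Golden rule sets MPK = n+δ: 0.25·k^(0.25−1) = 0.125, so k_gold = (0.25/0.125)^(1/0.75) ≈ 2.5198.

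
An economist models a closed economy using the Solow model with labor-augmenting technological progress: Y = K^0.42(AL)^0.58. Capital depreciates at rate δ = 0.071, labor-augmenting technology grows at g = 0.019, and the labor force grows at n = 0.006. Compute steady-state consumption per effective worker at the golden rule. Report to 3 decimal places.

c_gold ≈ 1.689

Break-even investment rate: n + g + δ = 0.006 + 0.019 + 0.071 = 0.096.
Maximizing c = f(k) − (n+g+δ)·k gives f'(k) = n+g+δ, i.e. 0.42·k^(0.42−1) = 0.096, so k_gold = (0.42/0.096)^(1/0.58) ≈ 12.7390.
y_gold = 12.7390^0.42 ≈ 2.9118.
c_gold = y_gold − (n+g+δ)·k_gold = 2.9118 − 0.096·12.7390 ≈ 1.6888.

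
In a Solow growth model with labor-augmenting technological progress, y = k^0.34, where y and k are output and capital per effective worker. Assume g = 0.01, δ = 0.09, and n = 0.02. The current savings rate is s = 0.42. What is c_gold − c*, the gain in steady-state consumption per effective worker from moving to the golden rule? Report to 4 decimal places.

Δc ≈ 0.0227

The effective depreciation rate is n + g + δ = 0.02 + 0.01 + 0.09 = 0.12.
Current steady state (s = 0.42): k* = (0.42/0.12)^(1/0.66) ≈ 6.6734, y* = 6.6734^0.34 ≈ 1.9067, c* = (1−0.42)·1.9067 ≈ 1.1059.
Golden rule sets MPK = n+g+δ: 0.34·k^(0.34−1) = 0.12, so k_gold = (0.34/0.12)^(1/0.66) ≈ 4.8451.
y_gold = 4.8451^0.34 ≈ 1.7100, c_gold = y_gold − 0.12·k_gold ≈ 1.1286.
Gain: Δc = 1.1286 − 1.1059 ≈ 0.0227.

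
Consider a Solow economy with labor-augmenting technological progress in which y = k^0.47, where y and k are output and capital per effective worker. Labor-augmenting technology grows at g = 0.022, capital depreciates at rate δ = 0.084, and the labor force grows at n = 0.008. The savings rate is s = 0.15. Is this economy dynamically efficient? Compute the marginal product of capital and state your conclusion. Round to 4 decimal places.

dynamically efficient; MPK ≈ 0.3572

Capital per effective worker breaks even when investment replaces (n + g + δ)·k; here n + g + δ = 0.114.
Steady-state k*: s·k^0.47 = 0.114·k gives k* = (0.15/0.114)^(1/0.53) ≈ 1.6783.
MPK = 0.47·1.6783^(-0.53) ≈ 0.3572.
MPK > n+g+δ = 0.114, so the economy is dynamically efficient (under-saving).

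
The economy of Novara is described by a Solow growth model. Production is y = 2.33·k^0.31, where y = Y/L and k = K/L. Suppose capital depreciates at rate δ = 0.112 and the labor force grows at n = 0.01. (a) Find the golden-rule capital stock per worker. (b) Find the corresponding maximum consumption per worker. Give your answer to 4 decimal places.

(a) k_gold ≈ 13.1631; (b) c_gold ≈ 3.5744

Break-even investment rate: n + δ = 0.01 + 0.112 = 0.122.
Maximizing c = f(k) − (n+δ)·k gives f'(k) = n+δ, i.e. 0.31·2.33·k^(0.31−1) = 0.122, so k_gold = (0.31·2.33/0.122)^(1/0.69) ≈ 13.1631.
y_gold = 2.33·13.1631^0.31 ≈ 5.1803; c_gold = y_gold − 0.122·k_gold ≈ 3.5744.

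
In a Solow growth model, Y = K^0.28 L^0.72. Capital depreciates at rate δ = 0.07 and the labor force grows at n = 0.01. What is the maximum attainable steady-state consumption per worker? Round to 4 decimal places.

c_gold ≈ 1.1720

Break-even investment rate: n + δ = 0.01 + 0.07 = 0.08.
Setting f'(k) = n+δ gives 0.28·k^(0.28−1) = 0.08, hence k_gold = (0.28/0.08)^(1/0.72) ≈ 5.6971.
y_gold = 5.6971^0.28 ≈ 1.6277.
c_gold = y_gold − (n+δ)·k_gold = 1.6277 − 0.08·5.6971 ≈ 1.1720.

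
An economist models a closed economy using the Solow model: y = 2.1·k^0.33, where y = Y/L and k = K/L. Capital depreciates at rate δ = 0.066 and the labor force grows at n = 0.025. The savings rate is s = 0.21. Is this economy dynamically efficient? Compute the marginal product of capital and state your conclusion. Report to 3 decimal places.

dynamically efficient; MPK ≈ 0.143

Break-even investment rate: n + δ = 0.025 + 0.066 = 0.091.
Steady-state k*: s·A·k^0.33 = 0.091·k gives k* = (0.21·2.1/0.091)^(1/0.67) ≈ 10.5434.
MPK = 0.33·2.1·10.5434^(-0.67) ≈ 0.1430.
MPK > n+δ = 0.091, so the economy is dynamically efficient (under-saving).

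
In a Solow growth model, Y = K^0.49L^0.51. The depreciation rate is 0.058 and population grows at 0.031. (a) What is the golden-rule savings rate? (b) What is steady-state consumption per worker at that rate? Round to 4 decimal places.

n + δ = 0.031 + 0.058 = 0.089.
For Cobb-Douglas, s_gold equals capital's share: s_gold = 0.49.
Setting f'(k) = n+δ gives 0.49·k^(0.49−1) = 0.089, hence k_gold = (0.49/0.089)^(1/0.51) ≈ 28.3505.
y_gold = 28.3505^0.49 ≈ 5.1494; c_gold = (1−0.49)·y_gold ≈ 2.6262.

(a) s_gold = 0.4900; (b) c_gold ≈ 2.6262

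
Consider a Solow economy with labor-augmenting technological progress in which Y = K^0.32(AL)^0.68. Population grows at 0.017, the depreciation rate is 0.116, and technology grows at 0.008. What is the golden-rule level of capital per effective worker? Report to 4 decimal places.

Capital per effective worker breaks even when investment replaces (n + g + δ)·k; here n + g + δ = 0.141.
At the golden rule the marginal product of capital equals n+g+δ: 0.32·k^(0.32−1) = 0.141. Solving, k_gold = (0.32/0.141)^(1/0.68) ≈ 3.3375.

k_gold ≈ 3.3375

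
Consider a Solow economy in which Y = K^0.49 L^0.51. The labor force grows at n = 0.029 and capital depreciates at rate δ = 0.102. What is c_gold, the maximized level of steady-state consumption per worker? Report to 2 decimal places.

Break-even investment rate: n + δ = 0.029 + 0.102 = 0.131.
Golden rule sets MPK = n+δ: 0.49·k^(0.49−1) = 0.131, so k_gold = (0.49/0.131)^(1/0.51) ≈ 13.2856.
y_gold = 13.2856^0.49 ≈ 3.5519.
c_gold = y_gold − (n+δ)·k_gold = 3.5519 − 0.131·13.2856 ≈ 1.8115.

c_gold ≈ 1.81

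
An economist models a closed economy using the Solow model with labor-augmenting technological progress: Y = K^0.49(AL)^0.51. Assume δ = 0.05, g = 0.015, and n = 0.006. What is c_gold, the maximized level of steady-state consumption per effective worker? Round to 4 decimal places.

Break-even investment rate: n + g + δ = 0.006 + 0.015 + 0.05 = 0.071.
Setting f'(k) = n+g+δ gives 0.49·k^(0.49−1) = 0.071, hence k_gold = (0.49/0.071)^(1/0.51) ≈ 44.1546.
y_gold = 44.1546^0.49 ≈ 6.3979.
c_gold = y_gold − (n+g+δ)·k_gold = 6.3979 − 0.071·44.1546 ≈ 3.2629.

c_gold ≈ 3.2629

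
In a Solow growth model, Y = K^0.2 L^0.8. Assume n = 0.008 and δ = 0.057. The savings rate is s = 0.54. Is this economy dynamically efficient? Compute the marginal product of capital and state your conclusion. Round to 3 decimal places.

The effective depreciation rate is n + δ = 0.008 + 0.057 = 0.065.
Steady-state k*: s·k^0.2 = 0.065·k gives k* = (0.54/0.065)^(1/0.8) ≈ 14.1043.
MPK = 0.2·14.1043^(-0.8) ≈ 0.0241.
MPK < n+δ = 0.065, so the economy is dynamically inefficient (over-saving).

dynamically inefficient; MPK ≈ 0.024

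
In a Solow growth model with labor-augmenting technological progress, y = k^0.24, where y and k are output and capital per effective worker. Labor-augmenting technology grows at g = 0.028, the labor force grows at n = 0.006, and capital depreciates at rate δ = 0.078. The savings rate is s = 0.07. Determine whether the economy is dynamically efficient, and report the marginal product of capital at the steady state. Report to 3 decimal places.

The effective depreciation rate is n + g + δ = 0.006 + 0.028 + 0.078 = 0.112.
Steady-state k*: s·k^0.24 = 0.112·k gives k* = (0.07/0.112)^(1/0.76) ≈ 0.5388.
MPK = 0.24·0.5388^(-0.76) ≈ 0.3840.
MPK > n+g+δ = 0.112, so the economy is dynamically efficient (under-saving).

dynamically efficient; MPK ≈ 0.384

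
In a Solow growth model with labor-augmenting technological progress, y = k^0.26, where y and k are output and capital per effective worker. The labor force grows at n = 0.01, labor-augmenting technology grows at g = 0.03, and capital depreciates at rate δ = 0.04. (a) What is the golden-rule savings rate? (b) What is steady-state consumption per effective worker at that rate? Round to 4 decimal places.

(a) s_gold = 0.2600; (b) c_gold ≈ 1.1197

Capital per effective worker breaks even when investment replaces (n + g + δ)·k; here n + g + δ = 0.08.
For Cobb-Douglas, s_gold equals capital's share: s_gold = 0.26.
Golden rule sets MPK = n+g+δ: 0.26·k^(0.26−1) = 0.08, so k_gold = (0.26/0.08)^(1/0.74) ≈ 4.9174.
y_gold = 4.9174^0.26 ≈ 1.5130; c_gold = (1−0.26)·y_gold ≈ 1.1197.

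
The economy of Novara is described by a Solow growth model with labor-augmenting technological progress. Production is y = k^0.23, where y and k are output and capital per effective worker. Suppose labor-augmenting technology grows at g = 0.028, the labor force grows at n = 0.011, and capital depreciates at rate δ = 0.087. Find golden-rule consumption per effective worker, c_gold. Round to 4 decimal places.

c_gold ≈ 0.9216

The effective depreciation rate is n + g + δ = 0.011 + 0.028 + 0.087 = 0.126.
Setting f'(k) = n+g+δ gives 0.23·k^(0.23−1) = 0.126, hence k_gold = (0.23/0.126)^(1/0.77) ≈ 2.1849.
y_gold = 2.1849^0.23 ≈ 1.1969.
c_gold = y_gold − (n+g+δ)·k_gold = 1.1969 − 0.126·2.1849 ≈ 0.9216.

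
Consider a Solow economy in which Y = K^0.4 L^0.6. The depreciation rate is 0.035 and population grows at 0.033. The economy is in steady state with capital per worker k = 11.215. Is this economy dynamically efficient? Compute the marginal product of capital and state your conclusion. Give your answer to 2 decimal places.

dynamically efficient; MPK ≈ 0.09

Break-even investment rate: n + δ = 0.033 + 0.035 = 0.068.
MPK = 0.4·k^(0.4−1) = 0.4·11.215^(-0.6) ≈ 0.0938.
MPK > 0.068, so the economy is dynamically efficient (under-saving).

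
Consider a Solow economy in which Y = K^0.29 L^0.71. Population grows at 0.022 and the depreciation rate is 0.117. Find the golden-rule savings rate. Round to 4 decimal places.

n + δ = 0.022 + 0.117 = 0.139.
At the golden rule MPK = n+δ, and in any Cobb-Douglas steady state s = (n+δ)·k/y = MPK·k/y = capital's share 0.29.

s_gold = 0.2900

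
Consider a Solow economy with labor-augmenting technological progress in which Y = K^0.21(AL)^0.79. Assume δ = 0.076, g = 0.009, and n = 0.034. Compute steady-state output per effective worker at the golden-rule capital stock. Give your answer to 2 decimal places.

y_gold ≈ 1.16

Capital per effective worker breaks even when investment replaces (n + g + δ)·k; here n + g + δ = 0.119.
Golden rule sets MPK = n+g+δ: 0.21·k^(0.21−1) = 0.119, so k_gold = (0.21/0.119)^(1/0.79) ≈ 2.0523.
Output: y_gold = k_gold^0.21 = 2.0523^0.21 ≈ 1.1630.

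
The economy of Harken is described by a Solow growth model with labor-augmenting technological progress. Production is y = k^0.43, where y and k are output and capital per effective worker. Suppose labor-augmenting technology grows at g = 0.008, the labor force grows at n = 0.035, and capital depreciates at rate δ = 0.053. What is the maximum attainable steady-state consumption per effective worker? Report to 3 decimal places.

c_gold ≈ 1.767

The effective depreciation rate is n + g + δ = 0.035 + 0.008 + 0.053 = 0.096.
Setting f'(k) = n+g+δ gives 0.43·k^(0.43−1) = 0.096, hence k_gold = (0.43/0.096)^(1/0.57) ≈ 13.8820.
y_gold = 13.8820^0.43 ≈ 3.0992.
c_gold = y_gold − (n+g+δ)·k_gold = 3.0992 − 0.096·13.8820 ≈ 1.7666.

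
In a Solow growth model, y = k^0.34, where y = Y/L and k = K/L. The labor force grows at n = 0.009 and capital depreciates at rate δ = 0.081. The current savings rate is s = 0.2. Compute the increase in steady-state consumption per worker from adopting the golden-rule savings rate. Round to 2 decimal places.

Δc ≈ 0.10

Capital per worker breaks even when investment replaces (n + δ)·k; here n + δ = 0.09.
Current steady state (s = 0.2): k* = (0.2/0.09)^(1/0.66) ≈ 3.3530, y* = 3.3530^0.34 ≈ 1.5089, c* = (1−0.2)·1.5089 ≈ 1.2071.
At the golden rule the marginal product of capital equals n+δ: 0.34·k^(0.34−1) = 0.09. Solving, k_gold = (0.34/0.09)^(1/0.66) ≈ 7.4920.
y_gold = 7.4920^0.34 ≈ 1.9832, c_gold = y_gold − 0.09·k_gold ≈ 1.3089.
Gain: Δc = 1.3089 − 1.2071 ≈ 0.1018.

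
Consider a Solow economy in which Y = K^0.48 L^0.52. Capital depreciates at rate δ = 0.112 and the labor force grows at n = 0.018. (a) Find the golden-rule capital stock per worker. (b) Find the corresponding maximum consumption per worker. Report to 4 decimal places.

(a) k_gold ≈ 12.3298; (b) c_gold ≈ 1.7365

Capital per worker breaks even when investment replaces (n + δ)·k; here n + δ = 0.13.
Setting f'(k) = n+δ gives 0.48·k^(0.48−1) = 0.13, hence k_gold = (0.48/0.13)^(1/0.52) ≈ 12.3298.
y_gold = 12.3298^0.48 ≈ 3.3393; c_gold = y_gold − 0.13·k_gold ≈ 1.7365.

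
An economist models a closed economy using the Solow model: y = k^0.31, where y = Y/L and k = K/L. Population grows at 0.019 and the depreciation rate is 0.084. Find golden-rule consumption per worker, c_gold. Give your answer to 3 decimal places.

The effective depreciation rate is n + δ = 0.019 + 0.084 = 0.103.
Setting f'(k) = n+δ gives 0.31·k^(0.31−1) = 0.103, hence k_gold = (0.31/0.103)^(1/0.69) ≈ 4.9376.
y_gold = 4.9376^0.31 ≈ 1.6405.
c_gold = y_gold − (n+δ)·k_gold = 1.6405 − 0.103·4.9376 ≈ 1.1320.

c_gold ≈ 1.132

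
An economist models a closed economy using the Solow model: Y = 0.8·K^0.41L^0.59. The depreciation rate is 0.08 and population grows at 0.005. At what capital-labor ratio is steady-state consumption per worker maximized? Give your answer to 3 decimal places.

Break-even investment rate: n + δ = 0.005 + 0.08 = 0.085.
At the golden rule the marginal product of capital equals n+δ: 0.41·0.8·k^(0.41−1) = 0.085. Solving, k_gold = (0.41·0.8/0.085)^(1/0.59) ≈ 9.8626.

k_gold ≈ 9.863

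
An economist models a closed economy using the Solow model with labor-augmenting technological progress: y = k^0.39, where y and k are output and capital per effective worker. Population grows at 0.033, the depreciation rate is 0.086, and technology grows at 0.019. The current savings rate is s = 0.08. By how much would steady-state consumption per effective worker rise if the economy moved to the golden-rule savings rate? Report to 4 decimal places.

Δc ≈ 0.5360

The effective depreciation rate is n + g + δ = 0.033 + 0.019 + 0.086 = 0.138.
Current steady state (s = 0.08): k* = (0.08/0.138)^(1/0.61) ≈ 0.4091, y* = 0.4091^0.39 ≈ 0.7057, c* = (1−0.08)·0.7057 ≈ 0.6492.
Maximizing c = f(k) − (n+g+δ)·k gives f'(k) = n+g+δ, i.e. 0.39·k^(0.39−1) = 0.138, so k_gold = (0.39/0.138)^(1/0.61) ≈ 5.4910.
y_gold = 5.4910^0.39 ≈ 1.9430, c_gold = y_gold − 0.138·k_gold ≈ 1.1852.
Gain: Δc = 1.1852 − 0.6492 ≈ 0.5360.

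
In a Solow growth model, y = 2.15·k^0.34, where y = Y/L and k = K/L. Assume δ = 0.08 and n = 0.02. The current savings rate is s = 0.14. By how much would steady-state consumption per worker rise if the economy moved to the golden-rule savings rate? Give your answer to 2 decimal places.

Break-even investment rate: n + δ = 0.02 + 0.08 = 0.1.
Current steady state (s = 0.14): k* = (0.14·2.15/0.1)^(1/0.66) ≈ 5.3101, y* = 2.15·5.3101^0.34 ≈ 3.7929, c* = (1−0.14)·3.7929 ≈ 3.2619.
Golden rule sets MPK = n+δ: 0.34·2.15·k^(0.34−1) = 0.1, so k_gold = (0.34·2.15/0.1)^(1/0.66) ≈ 20.3688.
y_gold = 2.15·20.3688^0.34 ≈ 5.9908, c_gold = y_gold − 0.1·k_gold ≈ 3.9539.
Gain: Δc = 3.9539 − 3.2619 ≈ 0.6920.

Δc ≈ 0.69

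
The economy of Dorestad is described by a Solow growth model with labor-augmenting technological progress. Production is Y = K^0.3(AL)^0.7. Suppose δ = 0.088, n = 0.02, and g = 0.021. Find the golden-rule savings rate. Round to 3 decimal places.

Break-even investment rate: n + g + δ = 0.02 + 0.021 + 0.088 = 0.129.
At the golden rule MPK = n+g+δ, and in any Cobb-Douglas steady state s = (n+g+δ)·k/y = MPK·k/y = capital's share 0.3.

s_gold = 0.300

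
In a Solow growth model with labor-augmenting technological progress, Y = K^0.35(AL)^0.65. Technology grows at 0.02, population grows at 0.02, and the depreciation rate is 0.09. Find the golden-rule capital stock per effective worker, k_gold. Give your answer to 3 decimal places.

Break-even investment rate: n + g + δ = 0.02 + 0.02 + 0.09 = 0.13.
At the golden rule the marginal product of capital equals n+g+δ: 0.35·k^(0.35−1) = 0.13. Solving, k_gold = (0.35/0.13)^(1/0.65) ≈ 4.5891.

k_gold ≈ 4.589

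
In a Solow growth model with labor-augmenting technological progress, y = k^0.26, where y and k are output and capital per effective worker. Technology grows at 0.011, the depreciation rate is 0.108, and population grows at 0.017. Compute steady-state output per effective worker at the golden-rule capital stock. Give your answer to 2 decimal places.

y_gold ≈ 1.26

Capital per effective worker breaks even when investment replaces (n + g + δ)·k; here n + g + δ = 0.136.
Setting f'(k) = n+g+δ gives 0.26·k^(0.26−1) = 0.136, hence k_gold = (0.26/0.136)^(1/0.74) ≈ 2.4006.
Output: y_gold = k_gold^0.26 = 2.4006^0.26 ≈ 1.2557.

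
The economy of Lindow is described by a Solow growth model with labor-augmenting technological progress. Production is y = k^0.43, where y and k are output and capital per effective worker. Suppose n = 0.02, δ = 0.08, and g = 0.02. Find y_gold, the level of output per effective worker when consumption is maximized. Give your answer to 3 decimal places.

y_gold ≈ 2.619

The effective depreciation rate is n + g + δ = 0.02 + 0.02 + 0.08 = 0.12.
Maximizing c = f(k) − (n+g+δ)·k gives f'(k) = n+g+δ, i.e. 0.43·k^(0.43−1) = 0.12, so k_gold = (0.43/0.12)^(1/0.57) ≈ 9.3850.
Output: y_gold = k_gold^0.43 = 9.3850^0.43 ≈ 2.6191.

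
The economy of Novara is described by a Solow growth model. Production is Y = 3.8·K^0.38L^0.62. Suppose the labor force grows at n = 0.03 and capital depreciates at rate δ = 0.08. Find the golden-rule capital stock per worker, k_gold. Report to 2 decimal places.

Capital per worker breaks even when investment replaces (n + δ)·k; here n + δ = 0.11.
Maximizing c = f(k) − (n+δ)·k gives f'(k) = n+δ, i.e. 0.38·3.8·k^(0.38−1) = 0.11, so k_gold = (0.38·3.8/0.11)^(1/0.62) ≈ 63.6073.

k_gold ≈ 63.61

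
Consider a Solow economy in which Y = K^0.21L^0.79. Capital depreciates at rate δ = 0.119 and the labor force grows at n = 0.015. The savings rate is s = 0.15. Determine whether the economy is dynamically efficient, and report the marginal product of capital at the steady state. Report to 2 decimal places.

Break-even investment rate: n + δ = 0.015 + 0.119 = 0.134.
Steady-state k*: s·k^0.21 = 0.134·k gives k* = (0.15/0.134)^(1/0.79) ≈ 1.1535.
MPK = 0.21·1.1535^(-0.79) ≈ 0.1876.
MPK > n+δ = 0.134, so the economy is dynamically efficient (under-saving).

dynamically efficient; MPK ≈ 0.19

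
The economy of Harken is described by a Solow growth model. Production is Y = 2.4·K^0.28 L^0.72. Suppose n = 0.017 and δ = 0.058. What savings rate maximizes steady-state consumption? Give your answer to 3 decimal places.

The effective depreciation rate is n + δ = 0.017 + 0.058 = 0.075.
At the golden rule MPK = n+δ, and in any Cobb-Douglas steady state s = (n+δ)·k/y = MPK·k/y = capital's share 0.28.

s_gold = 0.280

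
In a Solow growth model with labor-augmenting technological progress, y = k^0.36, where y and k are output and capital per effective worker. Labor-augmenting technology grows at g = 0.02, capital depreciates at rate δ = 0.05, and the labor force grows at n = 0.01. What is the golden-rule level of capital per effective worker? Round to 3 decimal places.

n + g + δ = 0.01 + 0.02 + 0.05 = 0.08.
Golden rule sets MPK = n+g+δ: 0.36·k^(0.36−1) = 0.08, so k_gold = (0.36/0.08)^(1/0.64) ≈ 10.4868.

k_gold ≈ 10.487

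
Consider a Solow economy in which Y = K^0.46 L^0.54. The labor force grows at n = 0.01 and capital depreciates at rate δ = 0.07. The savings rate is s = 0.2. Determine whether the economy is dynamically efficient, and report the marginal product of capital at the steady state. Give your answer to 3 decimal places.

dynamically efficient; MPK ≈ 0.184

The effective depreciation rate is n + δ = 0.01 + 0.07 = 0.08.
Steady-state k*: s·k^0.46 = 0.08·k gives k* = (0.2/0.08)^(1/0.54) ≈ 5.4566.
MPK = 0.46·5.4566^(-0.54) ≈ 0.1840.
MPK > n+δ = 0.08, so the economy is dynamically efficient (under-saving).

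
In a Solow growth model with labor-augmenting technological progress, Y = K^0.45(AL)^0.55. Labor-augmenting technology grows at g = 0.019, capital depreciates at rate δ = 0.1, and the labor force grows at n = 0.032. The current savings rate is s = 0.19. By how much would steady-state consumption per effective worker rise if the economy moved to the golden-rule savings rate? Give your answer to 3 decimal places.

Capital per effective worker breaks even when investment replaces (n + g + δ)·k; here n + g + δ = 0.151.
Current steady state (s = 0.19): k* = (0.19/0.151)^(1/0.55) ≈ 1.5185, y* = 1.5185^0.45 ≈ 1.2068, c* = (1−0.19)·1.2068 ≈ 0.9775.
At the golden rule the marginal product of capital equals n+g+δ: 0.45·k^(0.45−1) = 0.151. Solving, k_gold = (0.45/0.151)^(1/0.55) ≈ 7.2819.
y_gold = 7.2819^0.45 ≈ 2.4435, c_gold = y_gold − 0.151·k_gold ≈ 1.3439.
Gain: Δc = 1.3439 − 0.9775 ≈ 0.3664.

Δc ≈ 0.366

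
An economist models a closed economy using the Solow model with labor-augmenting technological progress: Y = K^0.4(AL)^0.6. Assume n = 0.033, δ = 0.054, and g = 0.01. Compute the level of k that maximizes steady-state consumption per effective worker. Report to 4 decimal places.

n + g + δ = 0.033 + 0.01 + 0.054 = 0.097.
Maximizing c = f(k) − (n+g+δ)·k gives f'(k) = n+g+δ, i.e. 0.4·k^(0.4−1) = 0.097, so k_gold = (0.4/0.097)^(1/0.6) ≈ 10.6043.

k_gold ≈ 10.6043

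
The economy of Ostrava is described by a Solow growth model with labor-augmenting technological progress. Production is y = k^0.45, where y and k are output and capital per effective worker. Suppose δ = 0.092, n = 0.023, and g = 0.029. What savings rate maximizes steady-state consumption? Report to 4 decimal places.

s_gold = 0.4500

Break-even investment rate: n + g + δ = 0.023 + 0.029 + 0.092 = 0.144.
At the golden rule MPK = n+g+δ, and in any Cobb-Douglas steady state s = (n+g+δ)·k/y = MPK·k/y = capital's share 0.45.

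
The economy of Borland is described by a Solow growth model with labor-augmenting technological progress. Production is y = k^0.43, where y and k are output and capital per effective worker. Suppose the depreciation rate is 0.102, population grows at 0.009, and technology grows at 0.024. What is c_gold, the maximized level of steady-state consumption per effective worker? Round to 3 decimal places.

c_gold ≈ 1.366

n + g + δ = 0.009 + 0.024 + 0.102 = 0.135.
At the golden rule the marginal product of capital equals n+g+δ: 0.43·k^(0.43−1) = 0.135. Solving, k_gold = (0.43/0.135)^(1/0.57) ≈ 7.6330.
y_gold = 7.6330^0.43 ≈ 2.3964.
c_gold = y_gold − (n+g+δ)·k_gold = 2.3964 − 0.135·7.6330 ≈ 1.3659.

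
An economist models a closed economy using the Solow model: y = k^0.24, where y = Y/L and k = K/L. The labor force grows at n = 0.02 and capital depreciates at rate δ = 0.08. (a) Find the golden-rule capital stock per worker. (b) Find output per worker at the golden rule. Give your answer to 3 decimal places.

(a) k_gold ≈ 3.164; (b) y_gold ≈ 1.318

The effective depreciation rate is n + δ = 0.02 + 0.08 = 0.1.
Golden rule sets MPK = n+δ: 0.24·k^(0.24−1) = 0.1, so k_gold = (0.24/0.1)^(1/0.76) ≈ 3.1643.
y_gold = 3.1643^0.24 ≈ 1.3185.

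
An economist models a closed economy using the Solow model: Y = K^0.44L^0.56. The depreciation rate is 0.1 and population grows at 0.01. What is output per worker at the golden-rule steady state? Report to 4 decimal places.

n + δ = 0.01 + 0.1 = 0.11.
Golden rule sets MPK = n+δ: 0.44·k^(0.44−1) = 0.11, so k_gold = (0.44/0.11)^(1/0.56) ≈ 11.8880.
Output: y_gold = k_gold^0.44 = 11.8880^0.44 ≈ 2.9720.

y_gold ≈ 2.9720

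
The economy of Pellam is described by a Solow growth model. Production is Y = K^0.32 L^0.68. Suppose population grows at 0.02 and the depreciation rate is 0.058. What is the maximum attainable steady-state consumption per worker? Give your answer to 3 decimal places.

c_gold ≈ 1.321

Break-even investment rate: n + δ = 0.02 + 0.058 = 0.078.
At the golden rule the marginal product of capital equals n+δ: 0.32·k^(0.32−1) = 0.078. Solving, k_gold = (0.32/0.078)^(1/0.68) ≈ 7.9717.
y_gold = 7.9717^0.32 ≈ 1.9431.
c_gold = y_gold − (n+δ)·k_gold = 1.9431 − 0.078·7.9717 ≈ 1.3213.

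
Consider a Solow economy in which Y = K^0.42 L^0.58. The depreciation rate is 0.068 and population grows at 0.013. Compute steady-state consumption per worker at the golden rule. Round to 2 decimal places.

c_gold ≈ 1.91

n + δ = 0.013 + 0.068 = 0.081.
At the golden rule the marginal product of capital equals n+δ: 0.42·k^(0.42−1) = 0.081. Solving, k_gold = (0.42/0.081)^(1/0.58) ≈ 17.0747.
y_gold = 17.0747^0.42 ≈ 3.2930.
c_gold = y_gold − (n+δ)·k_gold = 3.2930 − 0.081·17.0747 ≈ 1.9099.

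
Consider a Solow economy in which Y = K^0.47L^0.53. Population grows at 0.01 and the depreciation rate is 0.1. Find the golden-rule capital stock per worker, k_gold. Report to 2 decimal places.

Break-even investment rate: n + δ = 0.01 + 0.1 = 0.11.
Setting f'(k) = n+δ gives 0.47·k^(0.47−1) = 0.11, hence k_gold = (0.47/0.11)^(1/0.53) ≈ 15.4885.

k_gold ≈ 15.49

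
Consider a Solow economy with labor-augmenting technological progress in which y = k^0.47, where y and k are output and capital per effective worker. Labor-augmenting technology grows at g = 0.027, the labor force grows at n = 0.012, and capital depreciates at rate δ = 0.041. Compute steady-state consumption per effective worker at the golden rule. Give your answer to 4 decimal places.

The effective depreciation rate is n + g + δ = 0.012 + 0.027 + 0.041 = 0.08.
Golden rule sets MPK = n+g+δ: 0.47·k^(0.47−1) = 0.08, so k_gold = (0.47/0.08)^(1/0.53) ≈ 28.2461.
y_gold = 28.2461^0.47 ≈ 4.8078.
c_gold = y_gold − (n+g+δ)·k_gold = 4.8078 − 0.08·28.2461 ≈ 2.5482.

c_gold ≈ 2.5482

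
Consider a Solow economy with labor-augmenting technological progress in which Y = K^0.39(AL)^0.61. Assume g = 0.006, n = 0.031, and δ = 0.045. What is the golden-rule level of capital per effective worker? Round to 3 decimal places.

k_gold ≈ 12.890

Capital per effective worker breaks even when investment replaces (n + g + δ)·k; here n + g + δ = 0.082.
Setting f'(k) = n+g+δ gives 0.39·k^(0.39−1) = 0.082, hence k_gold = (0.39/0.082)^(1/0.61) ≈ 12.8898.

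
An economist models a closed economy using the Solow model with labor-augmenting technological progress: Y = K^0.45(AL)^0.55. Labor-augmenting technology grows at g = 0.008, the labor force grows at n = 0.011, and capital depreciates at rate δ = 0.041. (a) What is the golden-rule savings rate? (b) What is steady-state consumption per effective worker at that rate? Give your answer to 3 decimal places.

(a) s_gold = 0.450; (b) c_gold ≈ 2.860

n + g + δ = 0.011 + 0.008 + 0.041 = 0.06.
For Cobb-Douglas, s_gold equals capital's share: s_gold = 0.45.
Maximizing c = f(k) − (n+g+δ)·k gives f'(k) = n+g+δ, i.e. 0.45·k^(0.45−1) = 0.06, so k_gold = (0.45/0.06)^(1/0.55) ≈ 38.9960.
y_gold = 38.9960^0.45 ≈ 5.1995; c_gold = (1−0.45)·y_gold ≈ 2.8597.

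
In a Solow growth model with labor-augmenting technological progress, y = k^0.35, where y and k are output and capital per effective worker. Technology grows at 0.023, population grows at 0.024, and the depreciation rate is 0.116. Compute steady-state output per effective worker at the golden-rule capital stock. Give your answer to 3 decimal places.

y_gold ≈ 1.509

The effective depreciation rate is n + g + δ = 0.024 + 0.023 + 0.116 = 0.163.
At the golden rule the marginal product of capital equals n+g+δ: 0.35·k^(0.35−1) = 0.163. Solving, k_gold = (0.35/0.163)^(1/0.65) ≈ 3.2403.
Output: y_gold = k_gold^0.35 = 3.2403^0.35 ≈ 1.5091.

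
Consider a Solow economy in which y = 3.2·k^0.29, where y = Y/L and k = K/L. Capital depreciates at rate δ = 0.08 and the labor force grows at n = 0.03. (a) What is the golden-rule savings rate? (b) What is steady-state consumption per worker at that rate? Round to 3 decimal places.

(a) s_gold = 0.290; (b) c_gold ≈ 5.429

Break-even investment rate: n + δ = 0.03 + 0.08 = 0.11.
For Cobb-Douglas, s_gold equals capital's share: s_gold = 0.29.
Setting f'(k) = n+δ gives 0.29·3.2·k^(0.29−1) = 0.11, hence k_gold = (0.29·3.2/0.11)^(1/0.71) ≈ 20.1578.
y_gold = 3.2·20.1578^0.29 ≈ 7.6461; c_gold = (1−0.29)·y_gold ≈ 5.4287.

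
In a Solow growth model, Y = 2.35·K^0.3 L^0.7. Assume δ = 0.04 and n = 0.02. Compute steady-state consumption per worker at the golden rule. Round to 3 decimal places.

c_gold ≈ 4.729

Capital per worker breaks even when investment replaces (n + δ)·k; here n + δ = 0.06.
Maximizing c = f(k) − (n+δ)·k gives f'(k) = n+δ, i.e. 0.3·2.35·k^(0.3−1) = 0.06, so k_gold = (0.3·2.35/0.06)^(1/0.7) ≈ 33.7773.
y_gold = 2.35·33.7773^0.3 ≈ 6.7555.
c_gold = y_gold − (n+δ)·k_gold = 6.7555 − 0.06·33.7773 ≈ 4.7288.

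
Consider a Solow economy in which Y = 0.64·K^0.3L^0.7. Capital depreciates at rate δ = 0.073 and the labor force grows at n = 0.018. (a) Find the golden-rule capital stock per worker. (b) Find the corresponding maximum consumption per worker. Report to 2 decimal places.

(a) k_gold ≈ 2.91; (b) c_gold ≈ 0.62

The effective depreciation rate is n + δ = 0.018 + 0.073 = 0.091.
Setting f'(k) = n+δ gives 0.3·0.64·k^(0.3−1) = 0.091, hence k_gold = (0.3·0.64/0.091)^(1/0.7) ≈ 2.9055.
y_gold = 0.64·2.9055^0.3 ≈ 0.8814; c_gold = y_gold − 0.091·k_gold ≈ 0.6169.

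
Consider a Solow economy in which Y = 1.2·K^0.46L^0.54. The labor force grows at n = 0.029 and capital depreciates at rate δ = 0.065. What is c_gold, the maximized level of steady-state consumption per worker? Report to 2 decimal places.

n + δ = 0.029 + 0.065 = 0.094.
Maximizing c = f(k) − (n+δ)·k gives f'(k) = n+δ, i.e. 0.46·1.2·k^(0.46−1) = 0.094, so k_gold = (0.46·1.2/0.094)^(1/0.54) ≈ 26.5292.
y_gold = 1.2·26.5292^0.46 ≈ 5.4212.
c_gold = y_gold − (n+δ)·k_gold = 5.4212 − 0.094·26.5292 ≈ 2.9274.

c_gold ≈ 2.93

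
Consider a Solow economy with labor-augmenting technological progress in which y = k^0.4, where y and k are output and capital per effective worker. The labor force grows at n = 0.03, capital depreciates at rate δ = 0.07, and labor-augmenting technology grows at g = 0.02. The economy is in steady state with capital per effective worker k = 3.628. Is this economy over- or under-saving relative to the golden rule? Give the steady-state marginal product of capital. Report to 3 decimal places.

Break-even investment rate: n + g + δ = 0.03 + 0.02 + 0.07 = 0.12.
MPK = 0.4·k^(0.4−1) = 0.4·3.628^(-0.6) ≈ 0.1846.
MPK > 0.12, so the economy is dynamically efficient (under-saving).

under-saving; MPK ≈ 0.185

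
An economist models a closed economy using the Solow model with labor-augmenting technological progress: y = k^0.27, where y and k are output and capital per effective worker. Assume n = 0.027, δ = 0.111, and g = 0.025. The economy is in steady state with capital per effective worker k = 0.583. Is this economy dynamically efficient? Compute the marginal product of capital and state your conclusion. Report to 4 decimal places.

Break-even investment rate: n + g + δ = 0.027 + 0.025 + 0.111 = 0.163.
MPK = 0.27·k^(0.27−1) = 0.27·0.583^(-0.73) ≈ 0.4003.
MPK > 0.163, so the economy is dynamically efficient (under-saving).

dynamically efficient; MPK ≈ 0.4003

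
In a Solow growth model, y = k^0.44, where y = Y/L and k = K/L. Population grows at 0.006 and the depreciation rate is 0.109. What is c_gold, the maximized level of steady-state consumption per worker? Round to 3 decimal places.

Break-even investment rate: n + δ = 0.006 + 0.109 = 0.115.
Golden rule sets MPK = n+δ: 0.44·k^(0.44−1) = 0.115, so k_gold = (0.44/0.115)^(1/0.56) ≈ 10.9808.
y_gold = 10.9808^0.44 ≈ 2.8700.
c_gold = y_gold − (n+δ)·k_gold = 2.8700 − 0.115·10.9808 ≈ 1.6072.

c_gold ≈ 1.607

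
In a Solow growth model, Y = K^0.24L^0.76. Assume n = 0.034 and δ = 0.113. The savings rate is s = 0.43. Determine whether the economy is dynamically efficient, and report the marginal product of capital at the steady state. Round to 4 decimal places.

dynamically inefficient; MPK ≈ 0.0820

Capital per worker breaks even when investment replaces (n + δ)·k; here n + δ = 0.147.
Steady-state k*: s·k^0.24 = 0.147·k gives k* = (0.43/0.147)^(1/0.76) ≈ 4.1054.
MPK = 0.24·4.1054^(-0.76) ≈ 0.0820.
MPK < n+δ = 0.147, so the economy is dynamically inefficient (over-saving).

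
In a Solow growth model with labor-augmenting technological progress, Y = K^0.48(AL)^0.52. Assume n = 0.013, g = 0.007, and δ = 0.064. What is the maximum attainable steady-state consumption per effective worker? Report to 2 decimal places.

n + g + δ = 0.013 + 0.007 + 0.064 = 0.084.
Setting f'(k) = n+g+δ gives 0.48·k^(0.48−1) = 0.084, hence k_gold = (0.48/0.084)^(1/0.52) ≈ 28.5559.
y_gold = 28.5559^0.48 ≈ 4.9973.
c_gold = y_gold − (n+g+δ)·k_gold = 4.9973 − 0.084·28.5559 ≈ 2.5986.

c_gold ≈ 2.60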